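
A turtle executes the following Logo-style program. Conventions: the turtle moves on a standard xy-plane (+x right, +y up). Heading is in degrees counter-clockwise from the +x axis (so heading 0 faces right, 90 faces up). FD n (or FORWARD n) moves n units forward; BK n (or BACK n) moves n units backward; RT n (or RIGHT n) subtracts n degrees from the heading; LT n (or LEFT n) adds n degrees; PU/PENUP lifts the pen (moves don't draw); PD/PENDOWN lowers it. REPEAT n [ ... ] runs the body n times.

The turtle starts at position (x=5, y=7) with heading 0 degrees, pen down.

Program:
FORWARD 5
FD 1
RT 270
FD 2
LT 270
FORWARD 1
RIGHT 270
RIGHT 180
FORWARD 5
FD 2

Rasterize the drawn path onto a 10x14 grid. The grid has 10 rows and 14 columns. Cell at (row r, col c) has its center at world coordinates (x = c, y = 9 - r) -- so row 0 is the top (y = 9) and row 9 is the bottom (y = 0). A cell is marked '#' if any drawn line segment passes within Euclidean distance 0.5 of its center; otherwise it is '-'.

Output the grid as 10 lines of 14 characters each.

Answer: -----------##-
-----------##-
-----########-
------------#-
------------#-
------------#-
------------#-
------------#-
--------------
--------------

Derivation:
Segment 0: (5,7) -> (10,7)
Segment 1: (10,7) -> (11,7)
Segment 2: (11,7) -> (11,9)
Segment 3: (11,9) -> (12,9)
Segment 4: (12,9) -> (12,4)
Segment 5: (12,4) -> (12,2)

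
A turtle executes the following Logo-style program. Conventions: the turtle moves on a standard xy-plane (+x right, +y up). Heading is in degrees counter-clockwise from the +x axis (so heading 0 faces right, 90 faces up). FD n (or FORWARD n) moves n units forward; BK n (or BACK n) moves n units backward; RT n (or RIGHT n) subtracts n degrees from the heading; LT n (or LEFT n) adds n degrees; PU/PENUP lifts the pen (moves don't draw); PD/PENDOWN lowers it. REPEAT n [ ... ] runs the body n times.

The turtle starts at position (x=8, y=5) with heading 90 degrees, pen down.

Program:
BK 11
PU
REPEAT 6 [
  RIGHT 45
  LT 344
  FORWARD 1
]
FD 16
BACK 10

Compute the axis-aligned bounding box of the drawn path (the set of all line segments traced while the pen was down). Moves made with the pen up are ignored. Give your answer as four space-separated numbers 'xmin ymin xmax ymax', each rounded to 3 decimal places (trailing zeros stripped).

Answer: 8 -6 8 5

Derivation:
Executing turtle program step by step:
Start: pos=(8,5), heading=90, pen down
BK 11: (8,5) -> (8,-6) [heading=90, draw]
PU: pen up
REPEAT 6 [
  -- iteration 1/6 --
  RT 45: heading 90 -> 45
  LT 344: heading 45 -> 29
  FD 1: (8,-6) -> (8.875,-5.515) [heading=29, move]
  -- iteration 2/6 --
  RT 45: heading 29 -> 344
  LT 344: heading 344 -> 328
  FD 1: (8.875,-5.515) -> (9.723,-6.045) [heading=328, move]
  -- iteration 3/6 --
  RT 45: heading 328 -> 283
  LT 344: heading 283 -> 267
  FD 1: (9.723,-6.045) -> (9.67,-7.044) [heading=267, move]
  -- iteration 4/6 --
  RT 45: heading 267 -> 222
  LT 344: heading 222 -> 206
  FD 1: (9.67,-7.044) -> (8.772,-7.482) [heading=206, move]
  -- iteration 5/6 --
  RT 45: heading 206 -> 161
  LT 344: heading 161 -> 145
  FD 1: (8.772,-7.482) -> (7.952,-6.909) [heading=145, move]
  -- iteration 6/6 --
  RT 45: heading 145 -> 100
  LT 344: heading 100 -> 84
  FD 1: (7.952,-6.909) -> (8.057,-5.914) [heading=84, move]
]
FD 16: (8.057,-5.914) -> (9.729,9.998) [heading=84, move]
BK 10: (9.729,9.998) -> (8.684,0.053) [heading=84, move]
Final: pos=(8.684,0.053), heading=84, 1 segment(s) drawn

Segment endpoints: x in {8, 8}, y in {-6, 5}
xmin=8, ymin=-6, xmax=8, ymax=5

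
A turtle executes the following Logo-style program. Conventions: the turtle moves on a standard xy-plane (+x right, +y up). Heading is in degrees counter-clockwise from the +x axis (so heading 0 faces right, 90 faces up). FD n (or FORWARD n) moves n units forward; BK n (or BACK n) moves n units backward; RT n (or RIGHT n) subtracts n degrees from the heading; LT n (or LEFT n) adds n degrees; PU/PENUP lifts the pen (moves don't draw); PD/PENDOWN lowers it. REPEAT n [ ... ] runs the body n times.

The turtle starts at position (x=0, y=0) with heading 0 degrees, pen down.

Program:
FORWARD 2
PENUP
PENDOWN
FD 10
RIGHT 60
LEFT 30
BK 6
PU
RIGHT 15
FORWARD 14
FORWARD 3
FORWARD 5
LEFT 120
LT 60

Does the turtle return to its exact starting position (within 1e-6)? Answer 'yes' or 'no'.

Answer: no

Derivation:
Executing turtle program step by step:
Start: pos=(0,0), heading=0, pen down
FD 2: (0,0) -> (2,0) [heading=0, draw]
PU: pen up
PD: pen down
FD 10: (2,0) -> (12,0) [heading=0, draw]
RT 60: heading 0 -> 300
LT 30: heading 300 -> 330
BK 6: (12,0) -> (6.804,3) [heading=330, draw]
PU: pen up
RT 15: heading 330 -> 315
FD 14: (6.804,3) -> (16.703,-6.899) [heading=315, move]
FD 3: (16.703,-6.899) -> (18.825,-9.021) [heading=315, move]
FD 5: (18.825,-9.021) -> (22.36,-12.556) [heading=315, move]
LT 120: heading 315 -> 75
LT 60: heading 75 -> 135
Final: pos=(22.36,-12.556), heading=135, 3 segment(s) drawn

Start position: (0, 0)
Final position: (22.36, -12.556)
Distance = 25.644; >= 1e-6 -> NOT closed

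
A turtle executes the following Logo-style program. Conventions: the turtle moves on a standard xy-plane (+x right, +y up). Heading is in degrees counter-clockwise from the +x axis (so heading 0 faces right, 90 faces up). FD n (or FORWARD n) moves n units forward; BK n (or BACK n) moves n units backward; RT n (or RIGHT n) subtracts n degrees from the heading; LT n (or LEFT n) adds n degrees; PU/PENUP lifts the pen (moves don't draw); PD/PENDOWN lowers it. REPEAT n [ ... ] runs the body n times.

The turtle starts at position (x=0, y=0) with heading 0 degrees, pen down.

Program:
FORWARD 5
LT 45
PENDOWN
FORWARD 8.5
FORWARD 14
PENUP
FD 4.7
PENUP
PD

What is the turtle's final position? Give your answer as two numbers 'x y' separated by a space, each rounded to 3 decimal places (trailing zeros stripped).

Answer: 24.233 19.233

Derivation:
Executing turtle program step by step:
Start: pos=(0,0), heading=0, pen down
FD 5: (0,0) -> (5,0) [heading=0, draw]
LT 45: heading 0 -> 45
PD: pen down
FD 8.5: (5,0) -> (11.01,6.01) [heading=45, draw]
FD 14: (11.01,6.01) -> (20.91,15.91) [heading=45, draw]
PU: pen up
FD 4.7: (20.91,15.91) -> (24.233,19.233) [heading=45, move]
PU: pen up
PD: pen down
Final: pos=(24.233,19.233), heading=45, 3 segment(s) drawn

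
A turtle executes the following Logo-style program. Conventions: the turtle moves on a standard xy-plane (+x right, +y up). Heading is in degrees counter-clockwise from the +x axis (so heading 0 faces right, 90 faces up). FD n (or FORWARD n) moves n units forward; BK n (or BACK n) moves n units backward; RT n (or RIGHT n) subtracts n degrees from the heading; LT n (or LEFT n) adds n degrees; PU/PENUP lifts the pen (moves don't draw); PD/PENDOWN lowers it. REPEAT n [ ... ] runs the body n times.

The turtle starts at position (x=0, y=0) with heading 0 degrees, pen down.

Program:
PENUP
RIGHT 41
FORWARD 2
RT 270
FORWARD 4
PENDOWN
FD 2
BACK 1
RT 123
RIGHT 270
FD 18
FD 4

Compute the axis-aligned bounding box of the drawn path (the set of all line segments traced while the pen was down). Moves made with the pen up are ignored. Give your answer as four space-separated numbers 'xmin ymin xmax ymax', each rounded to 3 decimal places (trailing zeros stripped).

Answer: 4.134 1.707 25.937 8.525

Derivation:
Executing turtle program step by step:
Start: pos=(0,0), heading=0, pen down
PU: pen up
RT 41: heading 0 -> 319
FD 2: (0,0) -> (1.509,-1.312) [heading=319, move]
RT 270: heading 319 -> 49
FD 4: (1.509,-1.312) -> (4.134,1.707) [heading=49, move]
PD: pen down
FD 2: (4.134,1.707) -> (5.446,3.216) [heading=49, draw]
BK 1: (5.446,3.216) -> (4.79,2.461) [heading=49, draw]
RT 123: heading 49 -> 286
RT 270: heading 286 -> 16
FD 18: (4.79,2.461) -> (22.092,7.423) [heading=16, draw]
FD 4: (22.092,7.423) -> (25.937,8.525) [heading=16, draw]
Final: pos=(25.937,8.525), heading=16, 4 segment(s) drawn

Segment endpoints: x in {4.134, 4.79, 5.446, 22.092, 25.937}, y in {1.707, 2.461, 3.216, 7.423, 8.525}
xmin=4.134, ymin=1.707, xmax=25.937, ymax=8.525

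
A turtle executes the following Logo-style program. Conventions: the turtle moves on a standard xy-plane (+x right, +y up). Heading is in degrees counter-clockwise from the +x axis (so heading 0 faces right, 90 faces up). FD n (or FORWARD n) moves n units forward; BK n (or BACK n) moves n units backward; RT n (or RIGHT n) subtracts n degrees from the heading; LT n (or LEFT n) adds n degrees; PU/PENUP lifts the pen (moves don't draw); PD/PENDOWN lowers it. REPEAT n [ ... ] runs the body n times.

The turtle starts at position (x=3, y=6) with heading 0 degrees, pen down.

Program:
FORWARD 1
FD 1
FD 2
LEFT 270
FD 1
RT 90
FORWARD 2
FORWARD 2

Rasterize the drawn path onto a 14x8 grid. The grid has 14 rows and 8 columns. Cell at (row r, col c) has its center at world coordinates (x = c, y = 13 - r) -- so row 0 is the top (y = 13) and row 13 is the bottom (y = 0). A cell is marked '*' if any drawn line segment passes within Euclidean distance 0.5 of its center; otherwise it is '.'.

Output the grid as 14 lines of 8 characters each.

Answer: ........
........
........
........
........
........
........
...*****
...*****
........
........
........
........
........

Derivation:
Segment 0: (3,6) -> (4,6)
Segment 1: (4,6) -> (5,6)
Segment 2: (5,6) -> (7,6)
Segment 3: (7,6) -> (7,5)
Segment 4: (7,5) -> (5,5)
Segment 5: (5,5) -> (3,5)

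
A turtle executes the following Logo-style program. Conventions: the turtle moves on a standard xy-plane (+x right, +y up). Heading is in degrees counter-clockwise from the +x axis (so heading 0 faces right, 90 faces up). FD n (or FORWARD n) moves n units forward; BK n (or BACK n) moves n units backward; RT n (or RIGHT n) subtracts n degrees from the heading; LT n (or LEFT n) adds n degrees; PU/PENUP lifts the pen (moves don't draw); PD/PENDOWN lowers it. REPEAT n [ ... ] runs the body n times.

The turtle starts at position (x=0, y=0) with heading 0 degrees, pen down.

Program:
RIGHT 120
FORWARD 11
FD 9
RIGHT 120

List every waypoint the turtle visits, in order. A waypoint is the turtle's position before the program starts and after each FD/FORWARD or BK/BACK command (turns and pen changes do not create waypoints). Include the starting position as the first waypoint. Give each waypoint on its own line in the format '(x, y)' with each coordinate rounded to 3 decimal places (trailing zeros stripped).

Executing turtle program step by step:
Start: pos=(0,0), heading=0, pen down
RT 120: heading 0 -> 240
FD 11: (0,0) -> (-5.5,-9.526) [heading=240, draw]
FD 9: (-5.5,-9.526) -> (-10,-17.321) [heading=240, draw]
RT 120: heading 240 -> 120
Final: pos=(-10,-17.321), heading=120, 2 segment(s) drawn
Waypoints (3 total):
(0, 0)
(-5.5, -9.526)
(-10, -17.321)

Answer: (0, 0)
(-5.5, -9.526)
(-10, -17.321)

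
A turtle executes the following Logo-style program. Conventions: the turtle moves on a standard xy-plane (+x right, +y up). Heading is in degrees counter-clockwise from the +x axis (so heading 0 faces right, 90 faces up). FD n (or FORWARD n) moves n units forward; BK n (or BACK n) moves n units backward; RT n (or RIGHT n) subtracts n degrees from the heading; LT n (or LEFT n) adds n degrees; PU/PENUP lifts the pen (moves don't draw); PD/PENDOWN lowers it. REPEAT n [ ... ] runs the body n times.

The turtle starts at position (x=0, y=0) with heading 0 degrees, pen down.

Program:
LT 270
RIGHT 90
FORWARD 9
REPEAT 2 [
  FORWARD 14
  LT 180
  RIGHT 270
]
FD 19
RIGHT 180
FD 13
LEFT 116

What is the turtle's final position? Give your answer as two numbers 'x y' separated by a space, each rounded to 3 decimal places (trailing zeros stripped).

Answer: -17 14

Derivation:
Executing turtle program step by step:
Start: pos=(0,0), heading=0, pen down
LT 270: heading 0 -> 270
RT 90: heading 270 -> 180
FD 9: (0,0) -> (-9,0) [heading=180, draw]
REPEAT 2 [
  -- iteration 1/2 --
  FD 14: (-9,0) -> (-23,0) [heading=180, draw]
  LT 180: heading 180 -> 0
  RT 270: heading 0 -> 90
  -- iteration 2/2 --
  FD 14: (-23,0) -> (-23,14) [heading=90, draw]
  LT 180: heading 90 -> 270
  RT 270: heading 270 -> 0
]
FD 19: (-23,14) -> (-4,14) [heading=0, draw]
RT 180: heading 0 -> 180
FD 13: (-4,14) -> (-17,14) [heading=180, draw]
LT 116: heading 180 -> 296
Final: pos=(-17,14), heading=296, 5 segment(s) drawn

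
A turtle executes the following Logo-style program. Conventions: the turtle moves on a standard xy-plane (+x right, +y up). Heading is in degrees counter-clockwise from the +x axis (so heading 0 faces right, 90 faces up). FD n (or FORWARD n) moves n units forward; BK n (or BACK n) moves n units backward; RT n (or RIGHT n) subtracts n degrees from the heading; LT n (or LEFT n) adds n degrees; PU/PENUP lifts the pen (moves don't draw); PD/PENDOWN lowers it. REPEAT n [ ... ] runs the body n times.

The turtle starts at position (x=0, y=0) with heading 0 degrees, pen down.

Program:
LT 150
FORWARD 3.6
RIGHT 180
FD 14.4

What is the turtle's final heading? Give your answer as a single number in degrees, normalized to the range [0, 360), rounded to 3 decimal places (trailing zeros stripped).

Executing turtle program step by step:
Start: pos=(0,0), heading=0, pen down
LT 150: heading 0 -> 150
FD 3.6: (0,0) -> (-3.118,1.8) [heading=150, draw]
RT 180: heading 150 -> 330
FD 14.4: (-3.118,1.8) -> (9.353,-5.4) [heading=330, draw]
Final: pos=(9.353,-5.4), heading=330, 2 segment(s) drawn

Answer: 330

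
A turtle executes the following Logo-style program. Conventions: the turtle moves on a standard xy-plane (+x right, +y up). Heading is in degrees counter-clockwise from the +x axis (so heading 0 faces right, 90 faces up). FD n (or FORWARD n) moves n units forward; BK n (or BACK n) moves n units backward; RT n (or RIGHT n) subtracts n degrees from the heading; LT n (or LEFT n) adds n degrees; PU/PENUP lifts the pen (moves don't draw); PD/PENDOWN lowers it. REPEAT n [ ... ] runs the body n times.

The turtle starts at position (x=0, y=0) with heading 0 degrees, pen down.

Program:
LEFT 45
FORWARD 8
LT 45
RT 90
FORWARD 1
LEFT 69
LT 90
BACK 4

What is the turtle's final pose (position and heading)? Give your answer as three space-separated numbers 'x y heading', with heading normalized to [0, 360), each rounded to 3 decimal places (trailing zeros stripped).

Executing turtle program step by step:
Start: pos=(0,0), heading=0, pen down
LT 45: heading 0 -> 45
FD 8: (0,0) -> (5.657,5.657) [heading=45, draw]
LT 45: heading 45 -> 90
RT 90: heading 90 -> 0
FD 1: (5.657,5.657) -> (6.657,5.657) [heading=0, draw]
LT 69: heading 0 -> 69
LT 90: heading 69 -> 159
BK 4: (6.657,5.657) -> (10.391,4.223) [heading=159, draw]
Final: pos=(10.391,4.223), heading=159, 3 segment(s) drawn

Answer: 10.391 4.223 159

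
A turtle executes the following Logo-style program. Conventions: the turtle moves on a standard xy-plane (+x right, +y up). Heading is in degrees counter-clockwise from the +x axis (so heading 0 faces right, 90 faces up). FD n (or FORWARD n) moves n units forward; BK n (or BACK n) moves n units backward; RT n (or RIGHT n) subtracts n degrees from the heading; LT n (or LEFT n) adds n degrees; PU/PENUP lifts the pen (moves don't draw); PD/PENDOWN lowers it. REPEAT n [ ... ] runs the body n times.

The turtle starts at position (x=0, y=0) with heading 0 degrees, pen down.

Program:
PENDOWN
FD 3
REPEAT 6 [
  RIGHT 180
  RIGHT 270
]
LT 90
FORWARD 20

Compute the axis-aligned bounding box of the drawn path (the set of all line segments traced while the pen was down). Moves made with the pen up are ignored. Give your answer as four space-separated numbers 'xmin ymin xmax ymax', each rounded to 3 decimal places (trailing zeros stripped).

Executing turtle program step by step:
Start: pos=(0,0), heading=0, pen down
PD: pen down
FD 3: (0,0) -> (3,0) [heading=0, draw]
REPEAT 6 [
  -- iteration 1/6 --
  RT 180: heading 0 -> 180
  RT 270: heading 180 -> 270
  -- iteration 2/6 --
  RT 180: heading 270 -> 90
  RT 270: heading 90 -> 180
  -- iteration 3/6 --
  RT 180: heading 180 -> 0
  RT 270: heading 0 -> 90
  -- iteration 4/6 --
  RT 180: heading 90 -> 270
  RT 270: heading 270 -> 0
  -- iteration 5/6 --
  RT 180: heading 0 -> 180
  RT 270: heading 180 -> 270
  -- iteration 6/6 --
  RT 180: heading 270 -> 90
  RT 270: heading 90 -> 180
]
LT 90: heading 180 -> 270
FD 20: (3,0) -> (3,-20) [heading=270, draw]
Final: pos=(3,-20), heading=270, 2 segment(s) drawn

Segment endpoints: x in {0, 3}, y in {-20, 0}
xmin=0, ymin=-20, xmax=3, ymax=0

Answer: 0 -20 3 0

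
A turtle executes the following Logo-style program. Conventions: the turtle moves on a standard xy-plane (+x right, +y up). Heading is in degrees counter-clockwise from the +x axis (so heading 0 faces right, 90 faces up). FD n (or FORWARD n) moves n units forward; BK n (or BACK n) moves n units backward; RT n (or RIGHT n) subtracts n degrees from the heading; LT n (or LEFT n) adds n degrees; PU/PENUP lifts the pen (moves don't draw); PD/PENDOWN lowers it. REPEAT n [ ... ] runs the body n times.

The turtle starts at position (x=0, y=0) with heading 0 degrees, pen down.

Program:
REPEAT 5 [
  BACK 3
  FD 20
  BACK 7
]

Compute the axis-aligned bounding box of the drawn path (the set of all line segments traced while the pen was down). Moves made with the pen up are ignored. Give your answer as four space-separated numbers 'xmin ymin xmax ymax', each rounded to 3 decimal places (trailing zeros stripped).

Answer: -3 0 57 0

Derivation:
Executing turtle program step by step:
Start: pos=(0,0), heading=0, pen down
REPEAT 5 [
  -- iteration 1/5 --
  BK 3: (0,0) -> (-3,0) [heading=0, draw]
  FD 20: (-3,0) -> (17,0) [heading=0, draw]
  BK 7: (17,0) -> (10,0) [heading=0, draw]
  -- iteration 2/5 --
  BK 3: (10,0) -> (7,0) [heading=0, draw]
  FD 20: (7,0) -> (27,0) [heading=0, draw]
  BK 7: (27,0) -> (20,0) [heading=0, draw]
  -- iteration 3/5 --
  BK 3: (20,0) -> (17,0) [heading=0, draw]
  FD 20: (17,0) -> (37,0) [heading=0, draw]
  BK 7: (37,0) -> (30,0) [heading=0, draw]
  -- iteration 4/5 --
  BK 3: (30,0) -> (27,0) [heading=0, draw]
  FD 20: (27,0) -> (47,0) [heading=0, draw]
  BK 7: (47,0) -> (40,0) [heading=0, draw]
  -- iteration 5/5 --
  BK 3: (40,0) -> (37,0) [heading=0, draw]
  FD 20: (37,0) -> (57,0) [heading=0, draw]
  BK 7: (57,0) -> (50,0) [heading=0, draw]
]
Final: pos=(50,0), heading=0, 15 segment(s) drawn

Segment endpoints: x in {-3, 0, 7, 10, 17, 20, 27, 30, 37, 40, 47, 50, 57}, y in {0}
xmin=-3, ymin=0, xmax=57, ymax=0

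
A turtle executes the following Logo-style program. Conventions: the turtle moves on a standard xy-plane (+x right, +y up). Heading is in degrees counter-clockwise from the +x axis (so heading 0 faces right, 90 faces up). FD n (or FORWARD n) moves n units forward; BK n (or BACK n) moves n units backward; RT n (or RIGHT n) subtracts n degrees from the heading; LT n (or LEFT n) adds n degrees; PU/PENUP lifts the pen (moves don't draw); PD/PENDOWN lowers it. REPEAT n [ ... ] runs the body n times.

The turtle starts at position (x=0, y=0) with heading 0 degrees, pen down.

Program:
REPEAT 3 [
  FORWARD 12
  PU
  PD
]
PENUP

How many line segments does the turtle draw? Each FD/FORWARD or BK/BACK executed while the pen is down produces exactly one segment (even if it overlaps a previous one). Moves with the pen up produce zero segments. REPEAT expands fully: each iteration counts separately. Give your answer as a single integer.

Answer: 3

Derivation:
Executing turtle program step by step:
Start: pos=(0,0), heading=0, pen down
REPEAT 3 [
  -- iteration 1/3 --
  FD 12: (0,0) -> (12,0) [heading=0, draw]
  PU: pen up
  PD: pen down
  -- iteration 2/3 --
  FD 12: (12,0) -> (24,0) [heading=0, draw]
  PU: pen up
  PD: pen down
  -- iteration 3/3 --
  FD 12: (24,0) -> (36,0) [heading=0, draw]
  PU: pen up
  PD: pen down
]
PU: pen up
Final: pos=(36,0), heading=0, 3 segment(s) drawn
Segments drawn: 3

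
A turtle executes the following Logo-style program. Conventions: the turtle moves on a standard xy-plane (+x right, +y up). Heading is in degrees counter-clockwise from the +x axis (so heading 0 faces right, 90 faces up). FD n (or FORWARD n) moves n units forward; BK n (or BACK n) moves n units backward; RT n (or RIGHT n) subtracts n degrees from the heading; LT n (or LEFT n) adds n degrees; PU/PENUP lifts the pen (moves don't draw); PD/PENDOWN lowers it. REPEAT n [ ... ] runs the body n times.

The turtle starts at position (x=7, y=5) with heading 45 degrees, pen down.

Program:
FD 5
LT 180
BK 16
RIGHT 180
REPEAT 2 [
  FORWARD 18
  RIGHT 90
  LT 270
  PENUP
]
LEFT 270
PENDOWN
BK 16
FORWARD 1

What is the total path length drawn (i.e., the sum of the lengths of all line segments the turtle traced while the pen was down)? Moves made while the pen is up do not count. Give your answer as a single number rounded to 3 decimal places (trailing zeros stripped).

Executing turtle program step by step:
Start: pos=(7,5), heading=45, pen down
FD 5: (7,5) -> (10.536,8.536) [heading=45, draw]
LT 180: heading 45 -> 225
BK 16: (10.536,8.536) -> (21.849,19.849) [heading=225, draw]
RT 180: heading 225 -> 45
REPEAT 2 [
  -- iteration 1/2 --
  FD 18: (21.849,19.849) -> (34.577,32.577) [heading=45, draw]
  RT 90: heading 45 -> 315
  LT 270: heading 315 -> 225
  PU: pen up
  -- iteration 2/2 --
  FD 18: (34.577,32.577) -> (21.849,19.849) [heading=225, move]
  RT 90: heading 225 -> 135
  LT 270: heading 135 -> 45
  PU: pen up
]
LT 270: heading 45 -> 315
PD: pen down
BK 16: (21.849,19.849) -> (10.536,31.163) [heading=315, draw]
FD 1: (10.536,31.163) -> (11.243,30.456) [heading=315, draw]
Final: pos=(11.243,30.456), heading=315, 5 segment(s) drawn

Segment lengths:
  seg 1: (7,5) -> (10.536,8.536), length = 5
  seg 2: (10.536,8.536) -> (21.849,19.849), length = 16
  seg 3: (21.849,19.849) -> (34.577,32.577), length = 18
  seg 4: (21.849,19.849) -> (10.536,31.163), length = 16
  seg 5: (10.536,31.163) -> (11.243,30.456), length = 1
Total = 56

Answer: 56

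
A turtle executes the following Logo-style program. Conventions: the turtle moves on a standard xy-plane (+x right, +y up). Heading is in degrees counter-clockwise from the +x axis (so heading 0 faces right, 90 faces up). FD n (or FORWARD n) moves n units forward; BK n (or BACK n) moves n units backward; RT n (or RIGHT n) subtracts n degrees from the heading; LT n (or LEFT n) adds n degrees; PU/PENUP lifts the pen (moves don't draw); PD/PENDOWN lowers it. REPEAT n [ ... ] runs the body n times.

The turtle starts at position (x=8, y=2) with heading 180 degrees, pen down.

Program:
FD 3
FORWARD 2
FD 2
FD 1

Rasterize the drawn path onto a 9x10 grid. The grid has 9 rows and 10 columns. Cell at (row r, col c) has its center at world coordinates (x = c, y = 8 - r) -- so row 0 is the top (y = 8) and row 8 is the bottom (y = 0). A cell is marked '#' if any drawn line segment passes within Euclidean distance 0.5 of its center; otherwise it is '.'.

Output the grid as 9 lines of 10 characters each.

Answer: ..........
..........
..........
..........
..........
..........
#########.
..........
..........

Derivation:
Segment 0: (8,2) -> (5,2)
Segment 1: (5,2) -> (3,2)
Segment 2: (3,2) -> (1,2)
Segment 3: (1,2) -> (0,2)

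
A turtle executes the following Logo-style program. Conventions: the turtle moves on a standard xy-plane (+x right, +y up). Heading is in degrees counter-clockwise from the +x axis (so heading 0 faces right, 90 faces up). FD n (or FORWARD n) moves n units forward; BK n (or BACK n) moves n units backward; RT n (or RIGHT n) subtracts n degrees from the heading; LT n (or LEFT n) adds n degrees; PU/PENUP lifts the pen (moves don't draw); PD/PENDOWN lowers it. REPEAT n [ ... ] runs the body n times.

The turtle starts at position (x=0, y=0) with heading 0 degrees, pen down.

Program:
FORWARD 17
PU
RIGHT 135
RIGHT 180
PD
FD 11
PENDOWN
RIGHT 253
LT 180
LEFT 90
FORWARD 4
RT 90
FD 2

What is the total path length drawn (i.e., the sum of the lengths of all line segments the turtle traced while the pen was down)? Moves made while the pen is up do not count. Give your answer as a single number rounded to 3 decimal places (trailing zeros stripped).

Answer: 34

Derivation:
Executing turtle program step by step:
Start: pos=(0,0), heading=0, pen down
FD 17: (0,0) -> (17,0) [heading=0, draw]
PU: pen up
RT 135: heading 0 -> 225
RT 180: heading 225 -> 45
PD: pen down
FD 11: (17,0) -> (24.778,7.778) [heading=45, draw]
PD: pen down
RT 253: heading 45 -> 152
LT 180: heading 152 -> 332
LT 90: heading 332 -> 62
FD 4: (24.778,7.778) -> (26.656,11.31) [heading=62, draw]
RT 90: heading 62 -> 332
FD 2: (26.656,11.31) -> (28.422,10.371) [heading=332, draw]
Final: pos=(28.422,10.371), heading=332, 4 segment(s) drawn

Segment lengths:
  seg 1: (0,0) -> (17,0), length = 17
  seg 2: (17,0) -> (24.778,7.778), length = 11
  seg 3: (24.778,7.778) -> (26.656,11.31), length = 4
  seg 4: (26.656,11.31) -> (28.422,10.371), length = 2
Total = 34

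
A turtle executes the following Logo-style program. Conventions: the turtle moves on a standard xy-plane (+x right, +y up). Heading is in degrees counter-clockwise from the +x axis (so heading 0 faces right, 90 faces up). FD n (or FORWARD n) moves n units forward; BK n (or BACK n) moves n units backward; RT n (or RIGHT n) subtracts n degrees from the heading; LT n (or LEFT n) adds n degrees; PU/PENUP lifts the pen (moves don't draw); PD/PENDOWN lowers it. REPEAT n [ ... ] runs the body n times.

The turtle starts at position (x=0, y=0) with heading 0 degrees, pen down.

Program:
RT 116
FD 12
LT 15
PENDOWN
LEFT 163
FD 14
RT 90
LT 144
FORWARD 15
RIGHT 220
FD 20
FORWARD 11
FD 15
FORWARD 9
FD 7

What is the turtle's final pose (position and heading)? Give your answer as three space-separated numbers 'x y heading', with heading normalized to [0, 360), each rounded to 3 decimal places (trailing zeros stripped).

Executing turtle program step by step:
Start: pos=(0,0), heading=0, pen down
RT 116: heading 0 -> 244
FD 12: (0,0) -> (-5.26,-10.786) [heading=244, draw]
LT 15: heading 244 -> 259
PD: pen down
LT 163: heading 259 -> 62
FD 14: (-5.26,-10.786) -> (1.312,1.576) [heading=62, draw]
RT 90: heading 62 -> 332
LT 144: heading 332 -> 116
FD 15: (1.312,1.576) -> (-5.263,15.058) [heading=116, draw]
RT 220: heading 116 -> 256
FD 20: (-5.263,15.058) -> (-10.102,-4.348) [heading=256, draw]
FD 11: (-10.102,-4.348) -> (-12.763,-15.022) [heading=256, draw]
FD 15: (-12.763,-15.022) -> (-16.392,-29.576) [heading=256, draw]
FD 9: (-16.392,-29.576) -> (-18.569,-38.309) [heading=256, draw]
FD 7: (-18.569,-38.309) -> (-20.263,-45.101) [heading=256, draw]
Final: pos=(-20.263,-45.101), heading=256, 8 segment(s) drawn

Answer: -20.263 -45.101 256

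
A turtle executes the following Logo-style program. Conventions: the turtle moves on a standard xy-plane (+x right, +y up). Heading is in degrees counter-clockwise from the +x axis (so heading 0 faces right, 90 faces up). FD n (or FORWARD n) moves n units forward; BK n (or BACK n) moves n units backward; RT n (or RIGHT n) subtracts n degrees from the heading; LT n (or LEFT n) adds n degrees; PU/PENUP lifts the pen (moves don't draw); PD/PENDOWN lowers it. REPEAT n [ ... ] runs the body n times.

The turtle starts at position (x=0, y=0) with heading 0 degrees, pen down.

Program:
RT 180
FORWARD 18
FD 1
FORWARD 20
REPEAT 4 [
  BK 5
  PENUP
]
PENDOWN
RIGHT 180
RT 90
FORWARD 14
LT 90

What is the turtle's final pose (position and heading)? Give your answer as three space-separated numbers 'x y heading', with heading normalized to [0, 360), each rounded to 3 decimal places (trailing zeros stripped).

Executing turtle program step by step:
Start: pos=(0,0), heading=0, pen down
RT 180: heading 0 -> 180
FD 18: (0,0) -> (-18,0) [heading=180, draw]
FD 1: (-18,0) -> (-19,0) [heading=180, draw]
FD 20: (-19,0) -> (-39,0) [heading=180, draw]
REPEAT 4 [
  -- iteration 1/4 --
  BK 5: (-39,0) -> (-34,0) [heading=180, draw]
  PU: pen up
  -- iteration 2/4 --
  BK 5: (-34,0) -> (-29,0) [heading=180, move]
  PU: pen up
  -- iteration 3/4 --
  BK 5: (-29,0) -> (-24,0) [heading=180, move]
  PU: pen up
  -- iteration 4/4 --
  BK 5: (-24,0) -> (-19,0) [heading=180, move]
  PU: pen up
]
PD: pen down
RT 180: heading 180 -> 0
RT 90: heading 0 -> 270
FD 14: (-19,0) -> (-19,-14) [heading=270, draw]
LT 90: heading 270 -> 0
Final: pos=(-19,-14), heading=0, 5 segment(s) drawn

Answer: -19 -14 0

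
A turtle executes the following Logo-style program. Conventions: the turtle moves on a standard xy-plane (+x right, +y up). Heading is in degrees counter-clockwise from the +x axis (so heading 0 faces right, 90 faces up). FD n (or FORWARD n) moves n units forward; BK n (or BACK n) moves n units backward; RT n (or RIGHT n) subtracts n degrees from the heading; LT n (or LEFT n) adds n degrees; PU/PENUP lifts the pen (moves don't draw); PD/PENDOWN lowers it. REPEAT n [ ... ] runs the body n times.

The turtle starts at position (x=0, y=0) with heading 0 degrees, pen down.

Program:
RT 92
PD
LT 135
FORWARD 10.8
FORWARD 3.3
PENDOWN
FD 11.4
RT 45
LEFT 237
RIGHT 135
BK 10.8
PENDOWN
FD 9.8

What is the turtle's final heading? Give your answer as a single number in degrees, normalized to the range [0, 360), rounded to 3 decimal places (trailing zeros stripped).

Executing turtle program step by step:
Start: pos=(0,0), heading=0, pen down
RT 92: heading 0 -> 268
PD: pen down
LT 135: heading 268 -> 43
FD 10.8: (0,0) -> (7.899,7.366) [heading=43, draw]
FD 3.3: (7.899,7.366) -> (10.312,9.616) [heading=43, draw]
PD: pen down
FD 11.4: (10.312,9.616) -> (18.65,17.391) [heading=43, draw]
RT 45: heading 43 -> 358
LT 237: heading 358 -> 235
RT 135: heading 235 -> 100
BK 10.8: (18.65,17.391) -> (20.525,6.755) [heading=100, draw]
PD: pen down
FD 9.8: (20.525,6.755) -> (18.823,16.406) [heading=100, draw]
Final: pos=(18.823,16.406), heading=100, 5 segment(s) drawn

Answer: 100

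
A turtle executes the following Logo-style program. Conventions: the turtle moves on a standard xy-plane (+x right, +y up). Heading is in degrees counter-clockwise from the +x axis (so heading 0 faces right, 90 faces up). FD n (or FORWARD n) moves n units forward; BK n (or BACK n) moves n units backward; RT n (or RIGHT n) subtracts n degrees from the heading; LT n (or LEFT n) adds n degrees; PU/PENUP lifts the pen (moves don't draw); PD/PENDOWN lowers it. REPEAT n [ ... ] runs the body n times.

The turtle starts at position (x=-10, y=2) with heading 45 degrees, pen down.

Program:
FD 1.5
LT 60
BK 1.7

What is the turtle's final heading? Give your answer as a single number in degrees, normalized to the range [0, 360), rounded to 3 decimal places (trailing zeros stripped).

Executing turtle program step by step:
Start: pos=(-10,2), heading=45, pen down
FD 1.5: (-10,2) -> (-8.939,3.061) [heading=45, draw]
LT 60: heading 45 -> 105
BK 1.7: (-8.939,3.061) -> (-8.499,1.419) [heading=105, draw]
Final: pos=(-8.499,1.419), heading=105, 2 segment(s) drawn

Answer: 105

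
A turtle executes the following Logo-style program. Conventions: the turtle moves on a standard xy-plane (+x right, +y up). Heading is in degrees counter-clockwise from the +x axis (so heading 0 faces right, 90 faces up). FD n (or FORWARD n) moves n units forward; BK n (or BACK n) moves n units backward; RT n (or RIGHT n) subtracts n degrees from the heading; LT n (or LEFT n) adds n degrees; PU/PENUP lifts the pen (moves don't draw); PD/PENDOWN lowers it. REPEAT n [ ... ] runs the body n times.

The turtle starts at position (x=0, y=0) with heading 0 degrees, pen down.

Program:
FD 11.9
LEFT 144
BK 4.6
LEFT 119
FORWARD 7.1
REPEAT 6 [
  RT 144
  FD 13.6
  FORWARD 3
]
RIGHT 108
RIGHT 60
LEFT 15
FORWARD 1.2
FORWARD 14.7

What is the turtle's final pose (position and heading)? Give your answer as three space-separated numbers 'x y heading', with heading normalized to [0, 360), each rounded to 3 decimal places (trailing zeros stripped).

Answer: 19.89 -4.123 326

Derivation:
Executing turtle program step by step:
Start: pos=(0,0), heading=0, pen down
FD 11.9: (0,0) -> (11.9,0) [heading=0, draw]
LT 144: heading 0 -> 144
BK 4.6: (11.9,0) -> (15.621,-2.704) [heading=144, draw]
LT 119: heading 144 -> 263
FD 7.1: (15.621,-2.704) -> (14.756,-9.751) [heading=263, draw]
REPEAT 6 [
  -- iteration 1/6 --
  RT 144: heading 263 -> 119
  FD 13.6: (14.756,-9.751) -> (8.163,2.144) [heading=119, draw]
  FD 3: (8.163,2.144) -> (6.708,4.768) [heading=119, draw]
  -- iteration 2/6 --
  RT 144: heading 119 -> 335
  FD 13.6: (6.708,4.768) -> (19.034,-0.98) [heading=335, draw]
  FD 3: (19.034,-0.98) -> (21.753,-2.248) [heading=335, draw]
  -- iteration 3/6 --
  RT 144: heading 335 -> 191
  FD 13.6: (21.753,-2.248) -> (8.403,-4.843) [heading=191, draw]
  FD 3: (8.403,-4.843) -> (5.458,-5.415) [heading=191, draw]
  -- iteration 4/6 --
  RT 144: heading 191 -> 47
  FD 13.6: (5.458,-5.415) -> (14.733,4.531) [heading=47, draw]
  FD 3: (14.733,4.531) -> (16.779,6.725) [heading=47, draw]
  -- iteration 5/6 --
  RT 144: heading 47 -> 263
  FD 13.6: (16.779,6.725) -> (15.122,-6.773) [heading=263, draw]
  FD 3: (15.122,-6.773) -> (14.756,-9.751) [heading=263, draw]
  -- iteration 6/6 --
  RT 144: heading 263 -> 119
  FD 13.6: (14.756,-9.751) -> (8.163,2.144) [heading=119, draw]
  FD 3: (8.163,2.144) -> (6.708,4.768) [heading=119, draw]
]
RT 108: heading 119 -> 11
RT 60: heading 11 -> 311
LT 15: heading 311 -> 326
FD 1.2: (6.708,4.768) -> (7.703,4.097) [heading=326, draw]
FD 14.7: (7.703,4.097) -> (19.89,-4.123) [heading=326, draw]
Final: pos=(19.89,-4.123), heading=326, 17 segment(s) drawn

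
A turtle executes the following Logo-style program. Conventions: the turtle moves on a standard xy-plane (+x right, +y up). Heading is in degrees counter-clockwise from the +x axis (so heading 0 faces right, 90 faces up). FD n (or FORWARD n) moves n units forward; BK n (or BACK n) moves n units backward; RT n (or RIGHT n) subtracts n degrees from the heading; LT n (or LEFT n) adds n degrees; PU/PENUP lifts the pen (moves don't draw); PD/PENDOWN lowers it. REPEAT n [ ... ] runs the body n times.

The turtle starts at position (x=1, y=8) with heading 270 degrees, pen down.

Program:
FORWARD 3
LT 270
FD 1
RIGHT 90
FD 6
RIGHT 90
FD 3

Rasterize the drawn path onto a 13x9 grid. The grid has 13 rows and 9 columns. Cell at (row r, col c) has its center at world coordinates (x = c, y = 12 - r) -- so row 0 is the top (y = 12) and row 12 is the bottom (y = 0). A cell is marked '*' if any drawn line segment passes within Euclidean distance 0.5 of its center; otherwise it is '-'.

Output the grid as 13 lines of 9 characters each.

Answer: ---------
****-----
*--------
*--------
**-------
**-------
**-------
**-------
---------
---------
---------
---------
---------

Derivation:
Segment 0: (1,8) -> (1,5)
Segment 1: (1,5) -> (-0,5)
Segment 2: (-0,5) -> (0,11)
Segment 3: (0,11) -> (3,11)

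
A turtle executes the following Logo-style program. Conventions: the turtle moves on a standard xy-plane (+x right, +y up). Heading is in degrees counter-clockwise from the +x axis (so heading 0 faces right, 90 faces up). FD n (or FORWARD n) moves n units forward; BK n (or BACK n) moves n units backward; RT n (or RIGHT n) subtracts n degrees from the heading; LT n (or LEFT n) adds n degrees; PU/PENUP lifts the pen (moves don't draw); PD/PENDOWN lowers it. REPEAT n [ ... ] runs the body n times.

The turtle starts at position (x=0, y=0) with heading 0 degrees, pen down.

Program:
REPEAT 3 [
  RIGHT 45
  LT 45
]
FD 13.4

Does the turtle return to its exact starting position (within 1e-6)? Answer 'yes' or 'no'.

Executing turtle program step by step:
Start: pos=(0,0), heading=0, pen down
REPEAT 3 [
  -- iteration 1/3 --
  RT 45: heading 0 -> 315
  LT 45: heading 315 -> 0
  -- iteration 2/3 --
  RT 45: heading 0 -> 315
  LT 45: heading 315 -> 0
  -- iteration 3/3 --
  RT 45: heading 0 -> 315
  LT 45: heading 315 -> 0
]
FD 13.4: (0,0) -> (13.4,0) [heading=0, draw]
Final: pos=(13.4,0), heading=0, 1 segment(s) drawn

Start position: (0, 0)
Final position: (13.4, 0)
Distance = 13.4; >= 1e-6 -> NOT closed

Answer: no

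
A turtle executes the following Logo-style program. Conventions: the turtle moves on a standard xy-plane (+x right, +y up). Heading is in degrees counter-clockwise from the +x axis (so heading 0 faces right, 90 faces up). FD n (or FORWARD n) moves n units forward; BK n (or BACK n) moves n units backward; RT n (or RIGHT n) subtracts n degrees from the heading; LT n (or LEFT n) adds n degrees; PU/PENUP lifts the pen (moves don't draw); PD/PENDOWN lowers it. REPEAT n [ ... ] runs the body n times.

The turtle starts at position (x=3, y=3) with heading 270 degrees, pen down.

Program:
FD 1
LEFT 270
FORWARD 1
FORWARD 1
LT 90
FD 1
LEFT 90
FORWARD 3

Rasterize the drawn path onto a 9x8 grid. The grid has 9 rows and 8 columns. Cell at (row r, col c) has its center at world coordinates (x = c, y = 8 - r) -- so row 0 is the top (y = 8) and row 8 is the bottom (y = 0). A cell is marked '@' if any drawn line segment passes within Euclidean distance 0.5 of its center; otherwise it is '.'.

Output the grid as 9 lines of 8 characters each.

Segment 0: (3,3) -> (3,2)
Segment 1: (3,2) -> (2,2)
Segment 2: (2,2) -> (1,2)
Segment 3: (1,2) -> (1,1)
Segment 4: (1,1) -> (4,1)

Answer: ........
........
........
........
........
...@....
.@@@....
.@@@@...
........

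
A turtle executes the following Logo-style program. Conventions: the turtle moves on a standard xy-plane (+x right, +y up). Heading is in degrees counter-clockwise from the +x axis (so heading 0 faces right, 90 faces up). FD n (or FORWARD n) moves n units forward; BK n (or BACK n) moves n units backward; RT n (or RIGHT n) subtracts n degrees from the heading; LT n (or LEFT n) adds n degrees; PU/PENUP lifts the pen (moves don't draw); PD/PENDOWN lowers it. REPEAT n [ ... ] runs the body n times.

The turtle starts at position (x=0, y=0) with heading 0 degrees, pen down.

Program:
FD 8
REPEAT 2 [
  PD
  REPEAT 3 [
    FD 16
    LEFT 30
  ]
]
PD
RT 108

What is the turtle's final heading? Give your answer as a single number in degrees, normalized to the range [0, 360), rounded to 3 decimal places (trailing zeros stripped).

Answer: 72

Derivation:
Executing turtle program step by step:
Start: pos=(0,0), heading=0, pen down
FD 8: (0,0) -> (8,0) [heading=0, draw]
REPEAT 2 [
  -- iteration 1/2 --
  PD: pen down
  REPEAT 3 [
    -- iteration 1/3 --
    FD 16: (8,0) -> (24,0) [heading=0, draw]
    LT 30: heading 0 -> 30
    -- iteration 2/3 --
    FD 16: (24,0) -> (37.856,8) [heading=30, draw]
    LT 30: heading 30 -> 60
    -- iteration 3/3 --
    FD 16: (37.856,8) -> (45.856,21.856) [heading=60, draw]
    LT 30: heading 60 -> 90
  ]
  -- iteration 2/2 --
  PD: pen down
  REPEAT 3 [
    -- iteration 1/3 --
    FD 16: (45.856,21.856) -> (45.856,37.856) [heading=90, draw]
    LT 30: heading 90 -> 120
    -- iteration 2/3 --
    FD 16: (45.856,37.856) -> (37.856,51.713) [heading=120, draw]
    LT 30: heading 120 -> 150
    -- iteration 3/3 --
    FD 16: (37.856,51.713) -> (24,59.713) [heading=150, draw]
    LT 30: heading 150 -> 180
  ]
]
PD: pen down
RT 108: heading 180 -> 72
Final: pos=(24,59.713), heading=72, 7 segment(s) drawn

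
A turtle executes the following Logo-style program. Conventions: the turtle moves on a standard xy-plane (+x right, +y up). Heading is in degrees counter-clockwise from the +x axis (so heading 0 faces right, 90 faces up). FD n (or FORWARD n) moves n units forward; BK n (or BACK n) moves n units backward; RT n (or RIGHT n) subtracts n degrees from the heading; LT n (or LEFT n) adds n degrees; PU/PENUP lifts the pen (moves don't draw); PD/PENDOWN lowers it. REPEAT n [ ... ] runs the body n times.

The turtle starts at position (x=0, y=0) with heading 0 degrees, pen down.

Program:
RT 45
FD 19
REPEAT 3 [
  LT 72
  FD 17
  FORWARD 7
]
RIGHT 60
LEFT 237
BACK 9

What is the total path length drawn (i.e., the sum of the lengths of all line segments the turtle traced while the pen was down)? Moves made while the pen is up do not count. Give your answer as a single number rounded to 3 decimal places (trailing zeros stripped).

Answer: 100

Derivation:
Executing turtle program step by step:
Start: pos=(0,0), heading=0, pen down
RT 45: heading 0 -> 315
FD 19: (0,0) -> (13.435,-13.435) [heading=315, draw]
REPEAT 3 [
  -- iteration 1/3 --
  LT 72: heading 315 -> 27
  FD 17: (13.435,-13.435) -> (28.582,-5.717) [heading=27, draw]
  FD 7: (28.582,-5.717) -> (34.819,-2.539) [heading=27, draw]
  -- iteration 2/3 --
  LT 72: heading 27 -> 99
  FD 17: (34.819,-2.539) -> (32.16,14.251) [heading=99, draw]
  FD 7: (32.16,14.251) -> (31.065,21.165) [heading=99, draw]
  -- iteration 3/3 --
  LT 72: heading 99 -> 171
  FD 17: (31.065,21.165) -> (14.274,23.825) [heading=171, draw]
  FD 7: (14.274,23.825) -> (7.36,24.92) [heading=171, draw]
]
RT 60: heading 171 -> 111
LT 237: heading 111 -> 348
BK 9: (7.36,24.92) -> (-1.443,26.791) [heading=348, draw]
Final: pos=(-1.443,26.791), heading=348, 8 segment(s) drawn

Segment lengths:
  seg 1: (0,0) -> (13.435,-13.435), length = 19
  seg 2: (13.435,-13.435) -> (28.582,-5.717), length = 17
  seg 3: (28.582,-5.717) -> (34.819,-2.539), length = 7
  seg 4: (34.819,-2.539) -> (32.16,14.251), length = 17
  seg 5: (32.16,14.251) -> (31.065,21.165), length = 7
  seg 6: (31.065,21.165) -> (14.274,23.825), length = 17
  seg 7: (14.274,23.825) -> (7.36,24.92), length = 7
  seg 8: (7.36,24.92) -> (-1.443,26.791), length = 9
Total = 100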